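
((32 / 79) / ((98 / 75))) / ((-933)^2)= 400 / 1123220973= 0.00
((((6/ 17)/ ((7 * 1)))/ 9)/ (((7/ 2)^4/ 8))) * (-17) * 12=-1024/ 16807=-0.06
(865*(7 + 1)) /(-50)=-692 /5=-138.40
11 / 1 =11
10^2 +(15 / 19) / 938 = 1782215 / 17822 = 100.00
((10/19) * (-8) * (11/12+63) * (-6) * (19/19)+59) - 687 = 18748/19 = 986.74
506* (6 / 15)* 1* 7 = 7084 / 5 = 1416.80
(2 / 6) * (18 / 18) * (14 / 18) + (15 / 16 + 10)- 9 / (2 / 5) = -4883 / 432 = -11.30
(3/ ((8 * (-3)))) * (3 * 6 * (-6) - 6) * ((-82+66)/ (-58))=3.93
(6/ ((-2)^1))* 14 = -42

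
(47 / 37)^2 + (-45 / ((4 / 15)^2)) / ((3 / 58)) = -133973203 / 10952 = -12232.76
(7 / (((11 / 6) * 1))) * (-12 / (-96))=21 / 44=0.48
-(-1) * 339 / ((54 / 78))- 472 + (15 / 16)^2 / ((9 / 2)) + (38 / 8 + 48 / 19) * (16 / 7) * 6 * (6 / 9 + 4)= 3527953 / 7296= 483.55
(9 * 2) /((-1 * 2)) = -9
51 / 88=0.58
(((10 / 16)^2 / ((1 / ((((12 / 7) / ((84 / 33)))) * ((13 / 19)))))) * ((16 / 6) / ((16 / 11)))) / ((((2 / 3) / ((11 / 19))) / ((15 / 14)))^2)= 9635608125 / 33727404032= 0.29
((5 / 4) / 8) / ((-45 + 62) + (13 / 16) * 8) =0.01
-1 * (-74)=74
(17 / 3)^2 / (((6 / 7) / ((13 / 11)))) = 26299 / 594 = 44.27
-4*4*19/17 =-304/17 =-17.88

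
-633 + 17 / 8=-5047 / 8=-630.88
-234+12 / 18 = -700 / 3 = -233.33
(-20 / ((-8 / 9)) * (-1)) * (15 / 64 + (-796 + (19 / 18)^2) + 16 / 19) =390935215 / 21888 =17860.71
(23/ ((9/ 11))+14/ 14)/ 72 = 0.40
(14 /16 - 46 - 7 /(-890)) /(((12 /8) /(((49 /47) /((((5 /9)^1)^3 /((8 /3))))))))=-1274977746 /2614375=-487.68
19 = 19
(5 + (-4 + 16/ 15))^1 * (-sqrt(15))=-31 * sqrt(15)/ 15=-8.00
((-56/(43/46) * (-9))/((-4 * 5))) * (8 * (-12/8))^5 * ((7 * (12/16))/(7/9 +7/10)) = 19470108672/817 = 23831222.36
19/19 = 1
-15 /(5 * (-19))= 3 /19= 0.16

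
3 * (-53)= -159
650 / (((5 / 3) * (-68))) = -195 / 34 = -5.74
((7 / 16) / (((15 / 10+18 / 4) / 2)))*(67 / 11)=469 / 528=0.89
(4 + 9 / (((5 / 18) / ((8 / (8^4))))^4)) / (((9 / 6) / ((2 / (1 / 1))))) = 10737418299049 / 2013265920000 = 5.33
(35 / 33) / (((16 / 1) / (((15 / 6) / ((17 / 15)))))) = 875 / 5984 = 0.15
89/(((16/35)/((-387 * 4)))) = -1205505/4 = -301376.25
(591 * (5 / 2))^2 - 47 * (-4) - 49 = 8732581 / 4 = 2183145.25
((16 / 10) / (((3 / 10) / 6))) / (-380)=-0.08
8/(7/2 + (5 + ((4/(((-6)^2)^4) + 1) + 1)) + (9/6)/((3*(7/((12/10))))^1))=117573120/155574467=0.76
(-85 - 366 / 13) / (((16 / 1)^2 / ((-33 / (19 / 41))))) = 1990263 / 63232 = 31.48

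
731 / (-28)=-731 / 28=-26.11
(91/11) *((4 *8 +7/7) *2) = 546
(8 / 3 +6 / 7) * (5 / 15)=74 / 63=1.17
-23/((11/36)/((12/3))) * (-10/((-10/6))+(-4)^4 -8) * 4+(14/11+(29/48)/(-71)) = -305907.10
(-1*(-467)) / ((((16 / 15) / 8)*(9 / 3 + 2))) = 700.50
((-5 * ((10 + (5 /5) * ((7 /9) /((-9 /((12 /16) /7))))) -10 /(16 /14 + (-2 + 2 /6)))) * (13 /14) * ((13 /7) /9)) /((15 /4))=-5838781 /785862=-7.43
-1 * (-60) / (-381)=-0.16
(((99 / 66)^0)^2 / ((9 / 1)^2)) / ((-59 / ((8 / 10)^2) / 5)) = -16 / 23895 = -0.00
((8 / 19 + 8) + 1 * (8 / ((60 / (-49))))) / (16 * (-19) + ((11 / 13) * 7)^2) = -90922 / 12952395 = -0.01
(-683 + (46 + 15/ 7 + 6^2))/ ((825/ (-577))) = 2418784/ 5775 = 418.84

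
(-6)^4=1296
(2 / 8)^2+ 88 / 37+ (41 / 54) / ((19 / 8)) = 838373 / 303696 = 2.76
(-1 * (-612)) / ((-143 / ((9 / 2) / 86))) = -0.22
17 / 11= 1.55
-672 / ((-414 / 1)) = 112 / 69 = 1.62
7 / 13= 0.54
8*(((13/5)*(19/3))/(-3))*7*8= -110656/45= -2459.02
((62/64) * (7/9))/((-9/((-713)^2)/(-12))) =110316073/216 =510722.56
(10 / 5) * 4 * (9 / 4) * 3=54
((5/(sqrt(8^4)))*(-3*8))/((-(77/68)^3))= 589560/456533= 1.29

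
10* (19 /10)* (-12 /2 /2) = -57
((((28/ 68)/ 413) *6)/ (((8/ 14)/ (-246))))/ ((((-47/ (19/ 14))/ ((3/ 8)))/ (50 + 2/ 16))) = 8434233/ 6034048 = 1.40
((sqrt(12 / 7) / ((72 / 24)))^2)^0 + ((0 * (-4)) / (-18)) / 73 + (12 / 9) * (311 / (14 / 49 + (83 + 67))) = 2966 / 789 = 3.76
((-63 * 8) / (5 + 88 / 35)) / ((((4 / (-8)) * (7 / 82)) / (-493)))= -774703.57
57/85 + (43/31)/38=70801/100130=0.71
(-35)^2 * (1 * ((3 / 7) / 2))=525 / 2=262.50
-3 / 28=-0.11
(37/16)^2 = 1369/256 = 5.35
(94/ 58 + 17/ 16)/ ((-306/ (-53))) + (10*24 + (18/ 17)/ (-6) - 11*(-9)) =16057835/ 47328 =339.29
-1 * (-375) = 375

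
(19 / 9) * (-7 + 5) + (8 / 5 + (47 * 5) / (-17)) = -12581 / 765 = -16.45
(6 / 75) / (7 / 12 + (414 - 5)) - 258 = -31701726 / 122875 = -258.00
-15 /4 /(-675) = 1 /180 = 0.01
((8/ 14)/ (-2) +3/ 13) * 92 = -5.05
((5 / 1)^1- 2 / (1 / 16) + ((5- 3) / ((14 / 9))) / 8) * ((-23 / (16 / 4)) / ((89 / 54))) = 93.64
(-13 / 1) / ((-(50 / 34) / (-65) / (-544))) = 1562912 / 5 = 312582.40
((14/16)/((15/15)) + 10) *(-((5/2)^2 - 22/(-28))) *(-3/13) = 51417/2912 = 17.66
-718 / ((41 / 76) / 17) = -927656 / 41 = -22625.76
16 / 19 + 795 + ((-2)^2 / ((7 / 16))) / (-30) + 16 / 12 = 529919 / 665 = 796.87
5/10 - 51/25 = -77/50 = -1.54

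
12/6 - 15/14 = 13/14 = 0.93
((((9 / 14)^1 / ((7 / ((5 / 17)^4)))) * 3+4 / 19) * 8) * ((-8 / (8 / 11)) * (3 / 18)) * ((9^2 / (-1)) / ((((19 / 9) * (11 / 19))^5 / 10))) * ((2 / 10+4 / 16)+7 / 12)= 1089333484106094 / 1138455624691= 956.85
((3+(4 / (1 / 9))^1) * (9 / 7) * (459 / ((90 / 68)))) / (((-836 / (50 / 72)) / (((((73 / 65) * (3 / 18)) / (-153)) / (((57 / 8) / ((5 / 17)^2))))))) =1825 / 8505882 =0.00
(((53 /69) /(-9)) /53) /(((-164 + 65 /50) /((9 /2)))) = 5 /112263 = 0.00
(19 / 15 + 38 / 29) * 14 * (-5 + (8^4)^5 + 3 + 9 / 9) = 1206263339553323761710 / 29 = 41595287570804267645.17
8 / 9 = 0.89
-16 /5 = -3.20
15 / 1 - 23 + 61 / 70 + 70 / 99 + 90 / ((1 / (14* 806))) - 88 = 1015465.58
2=2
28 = 28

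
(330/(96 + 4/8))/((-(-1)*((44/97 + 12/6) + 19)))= 64020/401633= 0.16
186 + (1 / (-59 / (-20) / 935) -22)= 28376 / 59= 480.95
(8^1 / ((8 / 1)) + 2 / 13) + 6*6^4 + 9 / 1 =101220 / 13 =7786.15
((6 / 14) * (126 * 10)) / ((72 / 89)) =1335 / 2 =667.50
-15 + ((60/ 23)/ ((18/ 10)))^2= -61415/ 4761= -12.90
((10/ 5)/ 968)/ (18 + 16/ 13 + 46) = 13/ 410432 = 0.00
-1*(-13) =13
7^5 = 16807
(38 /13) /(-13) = -38 /169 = -0.22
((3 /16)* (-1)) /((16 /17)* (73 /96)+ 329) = -153 /269048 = -0.00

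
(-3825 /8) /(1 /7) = -26775 /8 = -3346.88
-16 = -16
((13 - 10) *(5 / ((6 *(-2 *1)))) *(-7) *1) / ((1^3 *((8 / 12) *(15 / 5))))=35 / 8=4.38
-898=-898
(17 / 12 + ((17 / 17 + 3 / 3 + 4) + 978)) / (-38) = -11825 / 456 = -25.93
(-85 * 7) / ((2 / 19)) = -11305 / 2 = -5652.50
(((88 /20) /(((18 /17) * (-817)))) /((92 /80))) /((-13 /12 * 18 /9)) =1496 /732849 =0.00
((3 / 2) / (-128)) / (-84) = 1 / 7168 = 0.00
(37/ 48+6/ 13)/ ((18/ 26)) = 769/ 432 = 1.78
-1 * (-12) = 12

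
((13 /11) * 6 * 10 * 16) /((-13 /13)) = -12480 /11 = -1134.55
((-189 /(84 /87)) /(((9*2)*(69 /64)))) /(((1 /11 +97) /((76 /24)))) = -6061 /18423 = -0.33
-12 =-12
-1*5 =-5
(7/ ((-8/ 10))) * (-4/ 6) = 35/ 6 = 5.83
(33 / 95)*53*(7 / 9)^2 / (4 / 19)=28567 / 540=52.90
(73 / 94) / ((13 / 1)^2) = 73 / 15886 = 0.00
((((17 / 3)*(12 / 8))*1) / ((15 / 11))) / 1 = 187 / 30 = 6.23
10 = 10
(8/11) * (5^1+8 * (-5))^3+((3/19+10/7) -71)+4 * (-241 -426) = -49623836/1463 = -33919.23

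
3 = 3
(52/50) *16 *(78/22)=16224/275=59.00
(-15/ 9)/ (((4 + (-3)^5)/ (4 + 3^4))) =425/ 717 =0.59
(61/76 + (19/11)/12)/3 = 1187/3762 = 0.32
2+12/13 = 38/13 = 2.92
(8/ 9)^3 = 512/ 729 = 0.70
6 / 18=1 / 3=0.33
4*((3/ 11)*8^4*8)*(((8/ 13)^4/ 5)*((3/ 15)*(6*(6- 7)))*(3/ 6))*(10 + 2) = -57982058496/ 7854275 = -7382.23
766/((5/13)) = 9958/5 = 1991.60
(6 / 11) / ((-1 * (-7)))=6 / 77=0.08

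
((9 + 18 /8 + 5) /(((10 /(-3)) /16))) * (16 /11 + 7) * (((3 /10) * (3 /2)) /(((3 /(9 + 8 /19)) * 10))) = -1947699 /20900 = -93.19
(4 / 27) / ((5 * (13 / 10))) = 0.02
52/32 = 13/8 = 1.62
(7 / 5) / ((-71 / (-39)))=273 / 355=0.77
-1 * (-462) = 462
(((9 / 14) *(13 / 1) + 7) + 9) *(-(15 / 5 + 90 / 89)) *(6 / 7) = -52173 / 623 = -83.74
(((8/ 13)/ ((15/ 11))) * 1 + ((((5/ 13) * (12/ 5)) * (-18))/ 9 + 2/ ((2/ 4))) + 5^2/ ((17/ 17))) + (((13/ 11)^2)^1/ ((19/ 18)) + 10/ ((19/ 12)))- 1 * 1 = 15351802/ 448305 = 34.24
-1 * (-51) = 51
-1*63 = -63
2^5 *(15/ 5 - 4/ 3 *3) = -32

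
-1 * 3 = -3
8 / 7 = 1.14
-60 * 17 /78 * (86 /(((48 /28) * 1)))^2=-7701085 /234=-32910.62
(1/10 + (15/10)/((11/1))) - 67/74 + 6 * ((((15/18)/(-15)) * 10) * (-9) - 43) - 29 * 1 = -1048713/4070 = -257.67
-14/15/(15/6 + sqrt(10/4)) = -0.23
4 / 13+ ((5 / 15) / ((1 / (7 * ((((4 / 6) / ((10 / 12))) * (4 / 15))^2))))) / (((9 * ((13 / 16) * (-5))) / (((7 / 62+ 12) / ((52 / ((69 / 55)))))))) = 22380156068 / 72936703125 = 0.31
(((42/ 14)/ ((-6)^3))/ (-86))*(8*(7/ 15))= 7/ 11610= 0.00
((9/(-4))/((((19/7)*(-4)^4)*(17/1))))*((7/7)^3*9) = -567/330752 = -0.00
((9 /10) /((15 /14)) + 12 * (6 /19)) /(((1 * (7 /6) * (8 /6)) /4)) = 39582 /3325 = 11.90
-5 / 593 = -0.01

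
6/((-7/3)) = -2.57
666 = 666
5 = 5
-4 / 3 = -1.33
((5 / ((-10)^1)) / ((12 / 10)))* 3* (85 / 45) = -85 / 36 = -2.36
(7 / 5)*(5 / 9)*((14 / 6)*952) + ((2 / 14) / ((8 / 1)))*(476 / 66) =2052665 / 1188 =1727.83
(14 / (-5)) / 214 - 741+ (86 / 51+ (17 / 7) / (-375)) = -1176741341 / 1591625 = -739.33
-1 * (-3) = 3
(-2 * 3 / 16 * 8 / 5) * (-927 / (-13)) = -2781 / 65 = -42.78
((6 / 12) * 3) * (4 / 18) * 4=1.33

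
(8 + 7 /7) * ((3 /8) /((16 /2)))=27 /64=0.42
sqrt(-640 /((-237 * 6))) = 8 * sqrt(395) /237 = 0.67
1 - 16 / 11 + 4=39 / 11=3.55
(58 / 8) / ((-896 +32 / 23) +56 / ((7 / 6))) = -0.01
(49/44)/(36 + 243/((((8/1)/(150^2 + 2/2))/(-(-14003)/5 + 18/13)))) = 6370/10954180419237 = 0.00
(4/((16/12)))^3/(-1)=-27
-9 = -9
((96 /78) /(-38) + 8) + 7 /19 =2059 /247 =8.34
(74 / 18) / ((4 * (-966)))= -37 / 34776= -0.00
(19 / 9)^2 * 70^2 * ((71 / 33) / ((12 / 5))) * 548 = 86030451500 / 8019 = 10728326.66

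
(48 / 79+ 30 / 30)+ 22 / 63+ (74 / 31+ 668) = 103733923 / 154287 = 672.34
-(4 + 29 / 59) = -265 / 59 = -4.49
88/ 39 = 2.26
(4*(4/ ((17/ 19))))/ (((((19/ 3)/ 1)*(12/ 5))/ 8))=160/ 17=9.41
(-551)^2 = 303601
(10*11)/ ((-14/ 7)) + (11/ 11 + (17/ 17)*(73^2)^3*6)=908005357680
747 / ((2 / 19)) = 14193 / 2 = 7096.50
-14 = -14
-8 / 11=-0.73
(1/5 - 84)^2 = 175561/25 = 7022.44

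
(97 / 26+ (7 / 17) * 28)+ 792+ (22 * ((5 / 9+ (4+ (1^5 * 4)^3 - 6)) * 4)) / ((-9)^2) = 282012209 / 322218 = 875.22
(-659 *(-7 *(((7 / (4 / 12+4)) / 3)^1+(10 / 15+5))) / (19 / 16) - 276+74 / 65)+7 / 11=74708341 / 3135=23830.41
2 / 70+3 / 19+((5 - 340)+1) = -221986 / 665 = -333.81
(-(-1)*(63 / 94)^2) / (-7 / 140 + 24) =19845 / 1058111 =0.02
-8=-8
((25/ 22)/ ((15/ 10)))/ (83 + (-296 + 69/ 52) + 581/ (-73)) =-94900/ 27512859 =-0.00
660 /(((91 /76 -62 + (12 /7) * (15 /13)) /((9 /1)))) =-41081040 /406831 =-100.98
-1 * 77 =-77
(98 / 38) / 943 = 49 / 17917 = 0.00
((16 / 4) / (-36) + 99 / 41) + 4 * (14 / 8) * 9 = 24097 / 369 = 65.30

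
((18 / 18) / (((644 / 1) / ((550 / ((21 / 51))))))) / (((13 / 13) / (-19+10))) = -42075 / 2254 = -18.67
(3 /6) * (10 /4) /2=5 /8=0.62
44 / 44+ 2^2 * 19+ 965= 1042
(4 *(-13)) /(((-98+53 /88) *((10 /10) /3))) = 4576 /2857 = 1.60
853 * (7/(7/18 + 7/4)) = 30708/11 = 2791.64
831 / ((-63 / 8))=-2216 / 21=-105.52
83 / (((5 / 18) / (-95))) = -28386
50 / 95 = 10 / 19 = 0.53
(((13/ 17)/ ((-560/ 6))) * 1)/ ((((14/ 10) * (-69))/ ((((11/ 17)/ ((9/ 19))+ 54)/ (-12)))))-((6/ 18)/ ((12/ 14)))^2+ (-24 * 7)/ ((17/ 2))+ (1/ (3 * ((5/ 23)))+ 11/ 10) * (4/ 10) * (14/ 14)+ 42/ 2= 45102602543/ 21105554400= 2.14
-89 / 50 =-1.78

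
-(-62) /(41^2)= 62 /1681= 0.04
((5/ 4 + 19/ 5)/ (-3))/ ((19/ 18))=-303/ 190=-1.59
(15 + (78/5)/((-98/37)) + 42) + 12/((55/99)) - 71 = 419/245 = 1.71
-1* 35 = -35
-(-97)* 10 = 970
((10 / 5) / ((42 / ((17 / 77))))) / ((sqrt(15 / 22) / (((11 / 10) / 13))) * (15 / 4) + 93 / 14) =-255068 / 4729800159 + 11050 * sqrt(330) / 675685737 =0.00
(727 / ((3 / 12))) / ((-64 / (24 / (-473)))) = 2181 / 946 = 2.31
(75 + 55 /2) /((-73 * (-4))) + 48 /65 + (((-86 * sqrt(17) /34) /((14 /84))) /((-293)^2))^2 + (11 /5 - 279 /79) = -90984647344379853 /375727253449204280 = -0.24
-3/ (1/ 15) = -45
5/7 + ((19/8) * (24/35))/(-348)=2881/4060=0.71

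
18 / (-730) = -9 / 365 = -0.02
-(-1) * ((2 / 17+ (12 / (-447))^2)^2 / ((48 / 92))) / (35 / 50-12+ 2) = -114756560870 / 39741762137031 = -0.00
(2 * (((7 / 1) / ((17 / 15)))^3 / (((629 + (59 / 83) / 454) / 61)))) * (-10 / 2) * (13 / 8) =-28826624019375 / 77632071854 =-371.32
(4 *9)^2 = 1296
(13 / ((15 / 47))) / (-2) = -611 / 30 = -20.37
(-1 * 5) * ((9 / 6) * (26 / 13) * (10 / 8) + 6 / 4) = -105 / 4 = -26.25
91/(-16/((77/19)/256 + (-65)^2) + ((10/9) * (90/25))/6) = 1870093407/13622494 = 137.28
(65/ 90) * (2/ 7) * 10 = 2.06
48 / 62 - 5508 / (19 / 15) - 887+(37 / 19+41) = -3057911 / 589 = -5191.70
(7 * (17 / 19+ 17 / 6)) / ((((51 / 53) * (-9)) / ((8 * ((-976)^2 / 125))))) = -1413622784 / 7695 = -183706.66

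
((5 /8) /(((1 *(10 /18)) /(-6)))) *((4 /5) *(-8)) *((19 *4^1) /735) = 5472 /1225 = 4.47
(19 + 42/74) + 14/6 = 2431/111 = 21.90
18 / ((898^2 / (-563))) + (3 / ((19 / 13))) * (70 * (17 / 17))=1100645187 / 7660838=143.67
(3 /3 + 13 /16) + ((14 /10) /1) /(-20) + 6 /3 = 3.74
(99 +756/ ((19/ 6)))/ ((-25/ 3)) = -19251/ 475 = -40.53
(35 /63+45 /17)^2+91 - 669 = -13290302 /23409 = -567.74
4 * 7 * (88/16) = 154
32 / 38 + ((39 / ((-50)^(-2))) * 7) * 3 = 38902516 / 19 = 2047500.84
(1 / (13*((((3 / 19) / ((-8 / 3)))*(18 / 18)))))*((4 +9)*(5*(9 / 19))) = -40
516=516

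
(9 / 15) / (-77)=-3 / 385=-0.01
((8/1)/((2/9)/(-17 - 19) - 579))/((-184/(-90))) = -14580/2157377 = -0.01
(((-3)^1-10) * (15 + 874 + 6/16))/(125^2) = -18499/25000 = -0.74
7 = 7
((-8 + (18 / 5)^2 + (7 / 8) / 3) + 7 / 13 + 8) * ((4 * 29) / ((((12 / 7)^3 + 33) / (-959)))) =-1026062065399 / 25441650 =-40330.01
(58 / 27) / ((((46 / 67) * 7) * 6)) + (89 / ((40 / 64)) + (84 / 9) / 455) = 241576063 / 1695330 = 142.50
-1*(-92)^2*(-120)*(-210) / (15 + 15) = -7109760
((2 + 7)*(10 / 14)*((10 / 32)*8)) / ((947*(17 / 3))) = 675 / 225386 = 0.00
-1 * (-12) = 12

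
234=234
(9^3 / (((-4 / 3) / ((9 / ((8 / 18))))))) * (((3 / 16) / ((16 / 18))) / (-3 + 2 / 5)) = 23914845 / 26624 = 898.24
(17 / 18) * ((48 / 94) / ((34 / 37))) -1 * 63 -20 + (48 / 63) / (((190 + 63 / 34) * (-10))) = -884990543 / 10730335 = -82.48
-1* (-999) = 999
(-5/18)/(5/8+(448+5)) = -20/32661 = -0.00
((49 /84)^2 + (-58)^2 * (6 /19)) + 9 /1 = 2932051 /2736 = 1071.66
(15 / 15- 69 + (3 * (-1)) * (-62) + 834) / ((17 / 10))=560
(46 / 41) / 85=46 / 3485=0.01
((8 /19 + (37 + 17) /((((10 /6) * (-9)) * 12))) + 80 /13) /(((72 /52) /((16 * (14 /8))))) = 126.89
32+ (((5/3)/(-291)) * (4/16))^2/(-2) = 780420071/24388128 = 32.00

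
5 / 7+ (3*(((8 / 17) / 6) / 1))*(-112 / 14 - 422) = -11955 / 119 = -100.46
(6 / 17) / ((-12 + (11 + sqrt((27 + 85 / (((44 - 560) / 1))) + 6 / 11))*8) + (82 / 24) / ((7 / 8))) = 25001361 / 4106720413 - 882*sqrt(220531047) / 4106720413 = 0.00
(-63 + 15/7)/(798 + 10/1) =-0.08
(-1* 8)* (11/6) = -44/3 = -14.67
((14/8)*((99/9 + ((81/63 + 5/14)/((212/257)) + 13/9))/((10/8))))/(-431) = -77123/1644696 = -0.05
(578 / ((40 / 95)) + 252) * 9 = 14622.75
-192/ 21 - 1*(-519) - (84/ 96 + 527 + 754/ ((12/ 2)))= -143.68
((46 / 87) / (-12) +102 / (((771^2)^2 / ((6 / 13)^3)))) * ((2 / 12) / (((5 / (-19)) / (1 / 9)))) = 4188359842127993 / 1350817932562317180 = 0.00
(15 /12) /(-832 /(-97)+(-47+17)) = -485 /8312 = -0.06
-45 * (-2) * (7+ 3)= 900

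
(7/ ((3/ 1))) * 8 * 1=18.67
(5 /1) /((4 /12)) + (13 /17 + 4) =336 /17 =19.76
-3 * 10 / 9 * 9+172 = 142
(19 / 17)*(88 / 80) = 209 / 170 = 1.23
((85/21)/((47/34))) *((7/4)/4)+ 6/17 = 31333/19176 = 1.63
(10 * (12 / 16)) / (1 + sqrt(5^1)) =-15 / 8 + 15 * sqrt(5) / 8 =2.32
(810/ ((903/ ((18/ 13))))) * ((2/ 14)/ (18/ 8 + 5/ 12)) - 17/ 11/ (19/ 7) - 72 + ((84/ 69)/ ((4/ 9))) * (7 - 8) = -19814000741/ 263337074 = -75.24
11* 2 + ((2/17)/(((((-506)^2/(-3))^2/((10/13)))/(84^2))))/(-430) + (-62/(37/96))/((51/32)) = -6689046638799768/84741396491323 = -78.93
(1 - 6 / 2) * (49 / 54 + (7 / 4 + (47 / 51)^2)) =-7.01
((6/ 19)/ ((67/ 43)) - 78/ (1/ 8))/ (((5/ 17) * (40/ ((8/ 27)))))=-4499866/ 286425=-15.71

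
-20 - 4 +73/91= -2111/91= -23.20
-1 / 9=-0.11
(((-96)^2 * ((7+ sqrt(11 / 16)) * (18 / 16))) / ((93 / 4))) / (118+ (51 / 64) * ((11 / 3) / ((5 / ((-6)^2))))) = 25.11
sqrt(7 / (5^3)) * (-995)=-199 * sqrt(35) / 5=-235.46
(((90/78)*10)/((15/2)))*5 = 7.69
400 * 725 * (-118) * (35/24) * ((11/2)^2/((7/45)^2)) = -436706015625/7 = -62386573660.71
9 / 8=1.12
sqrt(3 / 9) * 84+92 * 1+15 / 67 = 28 * sqrt(3)+6179 / 67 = 140.72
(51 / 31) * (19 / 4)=969 / 124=7.81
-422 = -422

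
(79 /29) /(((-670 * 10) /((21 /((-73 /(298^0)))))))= 1659 /14183900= 0.00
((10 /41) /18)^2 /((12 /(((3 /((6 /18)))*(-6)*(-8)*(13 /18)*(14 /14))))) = 650 /136161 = 0.00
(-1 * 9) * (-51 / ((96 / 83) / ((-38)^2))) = 4584339 / 8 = 573042.38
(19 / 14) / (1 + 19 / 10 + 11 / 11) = 95 / 273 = 0.35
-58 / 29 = -2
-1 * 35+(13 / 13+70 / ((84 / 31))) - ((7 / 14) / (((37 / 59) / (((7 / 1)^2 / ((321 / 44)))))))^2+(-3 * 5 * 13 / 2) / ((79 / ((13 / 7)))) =-3052865682505 / 78007910337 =-39.14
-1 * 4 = -4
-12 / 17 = -0.71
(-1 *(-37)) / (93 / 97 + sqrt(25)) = 3589 / 578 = 6.21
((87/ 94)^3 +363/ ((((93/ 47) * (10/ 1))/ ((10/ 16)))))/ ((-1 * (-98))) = 0.13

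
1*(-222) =-222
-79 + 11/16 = -1253/16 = -78.31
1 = 1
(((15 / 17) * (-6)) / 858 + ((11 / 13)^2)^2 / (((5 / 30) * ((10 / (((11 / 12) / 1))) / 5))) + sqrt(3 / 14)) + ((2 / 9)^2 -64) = -62.08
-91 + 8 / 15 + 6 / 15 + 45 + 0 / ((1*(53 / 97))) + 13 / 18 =-3991 / 90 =-44.34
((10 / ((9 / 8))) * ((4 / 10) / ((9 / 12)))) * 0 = 0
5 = 5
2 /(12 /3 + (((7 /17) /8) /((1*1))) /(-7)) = 272 /543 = 0.50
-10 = -10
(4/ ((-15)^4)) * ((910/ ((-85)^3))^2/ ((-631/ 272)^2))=33918976/ 1052202810687890625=0.00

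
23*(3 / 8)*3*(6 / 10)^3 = 5589 / 1000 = 5.59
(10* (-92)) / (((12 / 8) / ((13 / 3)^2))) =-310960 / 27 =-11517.04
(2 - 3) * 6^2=-36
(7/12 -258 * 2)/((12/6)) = -6185/24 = -257.71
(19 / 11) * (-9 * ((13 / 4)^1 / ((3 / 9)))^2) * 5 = -1300455 / 176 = -7388.95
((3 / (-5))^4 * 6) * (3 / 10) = 729 / 3125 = 0.23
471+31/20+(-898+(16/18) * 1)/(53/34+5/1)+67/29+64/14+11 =2881709111/8148420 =353.65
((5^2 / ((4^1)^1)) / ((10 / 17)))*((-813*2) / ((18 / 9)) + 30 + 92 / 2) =-62645 / 8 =-7830.62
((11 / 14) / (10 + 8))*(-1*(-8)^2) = -176 / 63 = -2.79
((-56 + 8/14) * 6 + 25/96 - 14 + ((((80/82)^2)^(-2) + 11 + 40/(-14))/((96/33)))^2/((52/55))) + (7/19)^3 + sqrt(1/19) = -1816509221187259530102929/5413124450549760000000 + sqrt(19)/19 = -335.35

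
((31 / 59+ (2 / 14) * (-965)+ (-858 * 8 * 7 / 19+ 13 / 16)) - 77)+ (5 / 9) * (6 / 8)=-1032769907 / 376656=-2741.94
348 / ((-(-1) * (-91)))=-348 / 91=-3.82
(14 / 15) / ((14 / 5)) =1 / 3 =0.33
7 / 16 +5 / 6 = 61 / 48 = 1.27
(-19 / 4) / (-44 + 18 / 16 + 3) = 38 / 319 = 0.12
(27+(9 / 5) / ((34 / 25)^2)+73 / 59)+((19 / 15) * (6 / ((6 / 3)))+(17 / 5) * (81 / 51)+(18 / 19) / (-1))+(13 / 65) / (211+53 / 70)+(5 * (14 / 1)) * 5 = 37213538765783 / 96043849740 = 387.46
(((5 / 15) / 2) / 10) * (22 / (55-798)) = -11 / 22290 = -0.00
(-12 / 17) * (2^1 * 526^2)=-6640224 / 17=-390601.41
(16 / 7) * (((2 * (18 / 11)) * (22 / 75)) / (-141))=-128 / 8225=-0.02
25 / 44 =0.57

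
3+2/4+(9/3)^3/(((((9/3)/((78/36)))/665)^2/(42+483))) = 3269701097.25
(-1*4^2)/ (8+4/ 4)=-16/ 9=-1.78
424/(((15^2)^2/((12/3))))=1696/50625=0.03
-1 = -1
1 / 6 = 0.17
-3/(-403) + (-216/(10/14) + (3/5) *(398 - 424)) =-128151/403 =-317.99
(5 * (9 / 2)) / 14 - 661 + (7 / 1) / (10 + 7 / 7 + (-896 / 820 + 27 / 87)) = -280087813 / 425208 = -658.71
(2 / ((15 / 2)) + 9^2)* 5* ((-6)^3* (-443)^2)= -17224382232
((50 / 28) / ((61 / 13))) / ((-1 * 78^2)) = -25 / 399672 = -0.00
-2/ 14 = -1/ 7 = -0.14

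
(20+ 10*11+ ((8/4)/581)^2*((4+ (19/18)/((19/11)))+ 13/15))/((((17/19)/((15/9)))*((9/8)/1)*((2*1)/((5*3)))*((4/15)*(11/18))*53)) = 1875996194200/10036701213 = 186.91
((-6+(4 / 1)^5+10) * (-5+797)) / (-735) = -271392 / 245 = -1107.72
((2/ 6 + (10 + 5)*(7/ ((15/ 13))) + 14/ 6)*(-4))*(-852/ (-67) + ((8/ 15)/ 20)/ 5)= -359268616/ 75375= -4766.42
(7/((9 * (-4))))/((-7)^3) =1/1764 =0.00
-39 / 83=-0.47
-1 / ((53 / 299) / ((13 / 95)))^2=-15108769 / 25351225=-0.60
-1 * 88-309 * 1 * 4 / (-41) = -2372 / 41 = -57.85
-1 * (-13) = 13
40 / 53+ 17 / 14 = 1461 / 742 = 1.97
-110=-110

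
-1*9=-9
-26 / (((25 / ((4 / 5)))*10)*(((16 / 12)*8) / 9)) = -351 / 5000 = -0.07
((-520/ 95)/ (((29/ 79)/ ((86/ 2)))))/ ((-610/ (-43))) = -7595692/ 168055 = -45.20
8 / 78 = 4 / 39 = 0.10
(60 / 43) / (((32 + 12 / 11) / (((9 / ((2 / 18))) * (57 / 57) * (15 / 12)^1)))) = 66825 / 15652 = 4.27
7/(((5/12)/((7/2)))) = 294/5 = 58.80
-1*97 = -97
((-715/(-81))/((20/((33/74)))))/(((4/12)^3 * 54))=1573/15984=0.10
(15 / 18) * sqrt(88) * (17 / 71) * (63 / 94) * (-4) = -3570 * sqrt(22) / 3337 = -5.02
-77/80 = -0.96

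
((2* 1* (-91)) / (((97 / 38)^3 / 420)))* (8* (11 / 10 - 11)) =332197721856 / 912673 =363983.29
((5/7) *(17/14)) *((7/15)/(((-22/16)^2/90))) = 16320/847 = 19.27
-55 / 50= -11 / 10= -1.10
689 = 689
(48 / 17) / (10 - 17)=-48 / 119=-0.40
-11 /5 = -2.20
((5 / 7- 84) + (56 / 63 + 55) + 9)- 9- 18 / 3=-2104 / 63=-33.40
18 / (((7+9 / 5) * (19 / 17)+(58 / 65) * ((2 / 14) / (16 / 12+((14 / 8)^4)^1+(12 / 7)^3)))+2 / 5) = 13753818975 / 7826983217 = 1.76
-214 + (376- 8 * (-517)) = 4298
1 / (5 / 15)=3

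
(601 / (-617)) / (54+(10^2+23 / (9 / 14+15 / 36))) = -53489 / 9648646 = -0.01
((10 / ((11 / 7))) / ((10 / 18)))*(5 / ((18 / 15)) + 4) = 1029 / 11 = 93.55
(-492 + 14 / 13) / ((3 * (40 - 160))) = 3191 / 2340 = 1.36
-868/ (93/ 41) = -1148/ 3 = -382.67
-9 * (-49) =441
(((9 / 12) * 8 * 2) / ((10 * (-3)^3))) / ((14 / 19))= -19 / 315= -0.06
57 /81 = 19 /27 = 0.70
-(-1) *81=81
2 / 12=1 / 6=0.17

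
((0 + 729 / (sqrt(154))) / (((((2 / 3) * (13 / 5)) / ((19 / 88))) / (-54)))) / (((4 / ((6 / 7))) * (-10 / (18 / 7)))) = 30292137 * sqrt(154) / 17265248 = 21.77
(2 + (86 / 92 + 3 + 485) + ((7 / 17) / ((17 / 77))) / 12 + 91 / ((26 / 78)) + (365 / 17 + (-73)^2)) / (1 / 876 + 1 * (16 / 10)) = 178018466855 / 46615411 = 3818.88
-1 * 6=-6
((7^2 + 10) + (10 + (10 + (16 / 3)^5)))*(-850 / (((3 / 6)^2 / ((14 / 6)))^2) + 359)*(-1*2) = 1416227905274 / 2187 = 647566486.18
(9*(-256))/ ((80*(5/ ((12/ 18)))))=-96/ 25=-3.84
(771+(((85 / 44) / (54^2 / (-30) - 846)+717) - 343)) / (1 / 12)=237591655 / 17292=13739.98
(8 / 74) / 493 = 4 / 18241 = 0.00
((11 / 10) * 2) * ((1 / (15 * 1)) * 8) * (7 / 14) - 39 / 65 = -1 / 75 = -0.01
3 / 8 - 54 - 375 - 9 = -437.62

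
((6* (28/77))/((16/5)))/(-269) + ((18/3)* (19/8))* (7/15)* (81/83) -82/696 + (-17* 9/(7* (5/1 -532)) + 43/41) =14180943764539/1901016562830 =7.46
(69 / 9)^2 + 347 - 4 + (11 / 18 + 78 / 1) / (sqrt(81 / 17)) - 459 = -515 / 9 + 1415* sqrt(17) / 162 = -21.21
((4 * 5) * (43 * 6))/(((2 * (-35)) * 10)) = -258/35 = -7.37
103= 103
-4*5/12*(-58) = 290/3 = 96.67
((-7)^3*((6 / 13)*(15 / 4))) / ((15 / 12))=-6174 / 13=-474.92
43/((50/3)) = 129/50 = 2.58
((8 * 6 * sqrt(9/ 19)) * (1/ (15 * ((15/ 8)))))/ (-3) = -0.39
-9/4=-2.25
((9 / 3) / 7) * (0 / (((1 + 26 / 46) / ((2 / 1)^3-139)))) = 0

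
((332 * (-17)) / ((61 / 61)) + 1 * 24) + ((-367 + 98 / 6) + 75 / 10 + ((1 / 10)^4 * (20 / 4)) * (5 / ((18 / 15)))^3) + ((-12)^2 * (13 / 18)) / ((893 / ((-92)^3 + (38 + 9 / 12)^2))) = -297742919159 / 3086208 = -96475.32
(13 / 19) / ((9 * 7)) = 13 / 1197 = 0.01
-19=-19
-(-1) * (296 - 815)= -519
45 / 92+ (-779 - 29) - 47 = -78615 / 92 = -854.51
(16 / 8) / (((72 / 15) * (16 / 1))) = 5 / 192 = 0.03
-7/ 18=-0.39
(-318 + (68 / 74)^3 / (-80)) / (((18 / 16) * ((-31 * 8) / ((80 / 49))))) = 1288651624 / 692477163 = 1.86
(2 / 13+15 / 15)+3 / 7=1.58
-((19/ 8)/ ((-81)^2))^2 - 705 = -1942268051881/ 2754990144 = -705.00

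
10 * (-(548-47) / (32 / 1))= -2505 / 16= -156.56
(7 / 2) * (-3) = -10.50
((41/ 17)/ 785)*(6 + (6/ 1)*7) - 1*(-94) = 94.15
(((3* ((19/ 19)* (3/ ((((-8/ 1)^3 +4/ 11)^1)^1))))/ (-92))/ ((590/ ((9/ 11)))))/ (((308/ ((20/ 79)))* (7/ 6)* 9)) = 9/ 433599257168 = 0.00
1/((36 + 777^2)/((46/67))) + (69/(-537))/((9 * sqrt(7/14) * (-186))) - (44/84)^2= -543855841/1982160495 + 23 * sqrt(2)/299646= -0.27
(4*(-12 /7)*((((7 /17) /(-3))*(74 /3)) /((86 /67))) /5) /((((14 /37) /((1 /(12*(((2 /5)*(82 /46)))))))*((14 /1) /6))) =2109629 /4405737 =0.48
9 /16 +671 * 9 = 96633 /16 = 6039.56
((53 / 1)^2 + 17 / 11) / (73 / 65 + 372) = 7.53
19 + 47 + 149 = 215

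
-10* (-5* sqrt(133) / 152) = 3.79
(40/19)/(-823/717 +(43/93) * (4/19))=-2.00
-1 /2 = -0.50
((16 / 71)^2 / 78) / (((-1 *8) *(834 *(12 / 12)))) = -8 / 81981783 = -0.00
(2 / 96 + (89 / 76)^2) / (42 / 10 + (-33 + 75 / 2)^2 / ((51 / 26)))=512635 / 5347854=0.10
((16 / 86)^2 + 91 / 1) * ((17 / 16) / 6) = 2861491 / 177504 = 16.12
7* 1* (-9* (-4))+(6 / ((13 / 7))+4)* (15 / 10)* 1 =262.85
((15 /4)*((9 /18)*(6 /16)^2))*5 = 675 /512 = 1.32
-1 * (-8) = 8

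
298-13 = 285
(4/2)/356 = 1/178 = 0.01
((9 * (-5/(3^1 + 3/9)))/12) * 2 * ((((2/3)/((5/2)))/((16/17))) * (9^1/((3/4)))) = -153/20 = -7.65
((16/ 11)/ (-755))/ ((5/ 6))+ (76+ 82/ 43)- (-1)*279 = 637280047/ 1785575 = 356.90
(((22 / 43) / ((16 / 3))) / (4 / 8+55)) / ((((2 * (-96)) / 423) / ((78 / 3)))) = -20163 / 203648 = -0.10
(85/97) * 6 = 510/97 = 5.26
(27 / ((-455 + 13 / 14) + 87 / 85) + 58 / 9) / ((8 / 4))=1721122 / 539127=3.19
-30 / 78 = -5 / 13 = -0.38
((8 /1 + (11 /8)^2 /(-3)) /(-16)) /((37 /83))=-117445 /113664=-1.03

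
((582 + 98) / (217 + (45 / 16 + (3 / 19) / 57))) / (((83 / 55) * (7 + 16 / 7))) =3927680 / 17791631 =0.22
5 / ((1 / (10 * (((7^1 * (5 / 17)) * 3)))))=5250 / 17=308.82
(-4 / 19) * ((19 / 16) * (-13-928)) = 941 / 4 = 235.25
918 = 918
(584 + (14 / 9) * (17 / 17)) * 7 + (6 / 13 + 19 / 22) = 10553951 / 2574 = 4100.21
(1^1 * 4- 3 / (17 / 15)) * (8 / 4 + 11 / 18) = 1081 / 306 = 3.53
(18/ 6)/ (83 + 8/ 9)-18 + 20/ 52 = -172544/ 9815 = -17.58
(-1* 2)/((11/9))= -18/11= -1.64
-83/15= -5.53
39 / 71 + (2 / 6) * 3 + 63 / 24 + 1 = 2939 / 568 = 5.17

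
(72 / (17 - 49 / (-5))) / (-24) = -15 / 134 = -0.11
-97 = -97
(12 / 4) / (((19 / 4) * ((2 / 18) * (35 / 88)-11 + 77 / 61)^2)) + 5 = 20863129859183 / 4167024253411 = 5.01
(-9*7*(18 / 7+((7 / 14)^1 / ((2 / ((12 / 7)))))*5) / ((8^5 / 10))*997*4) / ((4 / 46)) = -34052535 / 8192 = -4156.80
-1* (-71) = 71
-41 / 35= -1.17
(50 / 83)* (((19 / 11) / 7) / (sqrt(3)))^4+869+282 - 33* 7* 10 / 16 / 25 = 1202913525053243 / 1050372865080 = 1145.23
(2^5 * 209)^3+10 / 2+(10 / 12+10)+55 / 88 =7179596464523 / 24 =299149852688.46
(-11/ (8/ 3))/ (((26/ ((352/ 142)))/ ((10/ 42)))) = -605/ 6461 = -0.09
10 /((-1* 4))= -5 /2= -2.50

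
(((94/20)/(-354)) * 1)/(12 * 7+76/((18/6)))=-47/387040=-0.00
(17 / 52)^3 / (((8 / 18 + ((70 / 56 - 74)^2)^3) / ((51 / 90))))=8018016 / 60034445628045749705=0.00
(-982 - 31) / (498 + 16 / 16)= -1013 / 499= -2.03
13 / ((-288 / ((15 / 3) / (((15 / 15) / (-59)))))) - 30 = -4805 / 288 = -16.68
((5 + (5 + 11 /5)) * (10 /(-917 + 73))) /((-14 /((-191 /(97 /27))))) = -314577 /573076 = -0.55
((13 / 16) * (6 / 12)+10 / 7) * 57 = 104.58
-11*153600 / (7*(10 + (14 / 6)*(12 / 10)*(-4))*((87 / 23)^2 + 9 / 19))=3537952000 / 260001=13607.46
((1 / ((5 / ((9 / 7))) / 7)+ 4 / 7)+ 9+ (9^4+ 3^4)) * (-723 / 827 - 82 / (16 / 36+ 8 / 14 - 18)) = 407364375648 / 15485575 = 26306.05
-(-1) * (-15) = -15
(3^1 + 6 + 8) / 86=17 / 86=0.20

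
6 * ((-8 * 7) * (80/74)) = -13440/37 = -363.24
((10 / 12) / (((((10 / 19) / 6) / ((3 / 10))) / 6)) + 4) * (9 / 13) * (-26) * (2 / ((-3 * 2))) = 633 / 5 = 126.60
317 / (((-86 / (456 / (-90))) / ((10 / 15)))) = 12.45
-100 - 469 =-569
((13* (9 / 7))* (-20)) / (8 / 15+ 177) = -35100 / 18641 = -1.88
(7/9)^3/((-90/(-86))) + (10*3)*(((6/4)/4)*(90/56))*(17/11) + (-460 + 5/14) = -17429332507/40415760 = -431.25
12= 12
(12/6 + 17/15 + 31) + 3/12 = 2063/60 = 34.38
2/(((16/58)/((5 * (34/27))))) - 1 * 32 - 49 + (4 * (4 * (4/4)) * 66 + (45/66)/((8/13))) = 4855385/4752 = 1021.76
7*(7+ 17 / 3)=266 / 3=88.67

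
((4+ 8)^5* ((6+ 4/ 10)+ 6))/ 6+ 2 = 2571274/ 5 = 514254.80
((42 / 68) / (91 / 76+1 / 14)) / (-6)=-931 / 11475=-0.08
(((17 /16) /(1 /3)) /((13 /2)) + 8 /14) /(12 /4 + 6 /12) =773 /2548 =0.30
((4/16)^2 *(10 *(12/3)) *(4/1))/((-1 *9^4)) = -10/6561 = -0.00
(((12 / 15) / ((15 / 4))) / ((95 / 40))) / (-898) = -64 / 639825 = -0.00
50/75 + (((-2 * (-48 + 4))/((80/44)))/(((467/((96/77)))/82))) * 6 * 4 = 12501938/49035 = 254.96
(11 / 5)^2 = 4.84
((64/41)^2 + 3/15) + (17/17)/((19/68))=992599/159695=6.22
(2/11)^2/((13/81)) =324/1573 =0.21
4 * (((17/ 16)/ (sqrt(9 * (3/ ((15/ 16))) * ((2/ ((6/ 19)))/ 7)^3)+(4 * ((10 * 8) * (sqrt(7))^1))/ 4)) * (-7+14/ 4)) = -87465/ (608 * sqrt(1995)+470400 * sqrt(7)) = -0.07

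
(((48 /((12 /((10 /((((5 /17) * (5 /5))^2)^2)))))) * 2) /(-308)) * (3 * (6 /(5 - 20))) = 2004504 /48125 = 41.65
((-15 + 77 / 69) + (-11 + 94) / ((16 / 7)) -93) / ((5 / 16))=-77911 / 345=-225.83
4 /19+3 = 61 /19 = 3.21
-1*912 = -912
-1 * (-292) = 292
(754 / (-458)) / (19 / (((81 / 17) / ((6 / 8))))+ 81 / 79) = -3216564 / 7846685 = -0.41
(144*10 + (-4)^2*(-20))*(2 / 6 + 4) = 14560 / 3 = 4853.33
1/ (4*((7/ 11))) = 11/ 28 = 0.39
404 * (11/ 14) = 2222/ 7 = 317.43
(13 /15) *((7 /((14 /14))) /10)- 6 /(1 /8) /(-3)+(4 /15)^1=16.87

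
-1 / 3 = -0.33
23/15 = 1.53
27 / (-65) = -27 / 65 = -0.42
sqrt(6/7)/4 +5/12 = sqrt(42)/28 +5/12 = 0.65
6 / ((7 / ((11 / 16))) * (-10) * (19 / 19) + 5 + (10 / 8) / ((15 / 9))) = -88 / 1409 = -0.06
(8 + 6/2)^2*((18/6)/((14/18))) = 3267/7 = 466.71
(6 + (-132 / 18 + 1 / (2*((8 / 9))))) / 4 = -37 / 192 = -0.19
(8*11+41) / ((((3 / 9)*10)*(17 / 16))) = 3096 / 85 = 36.42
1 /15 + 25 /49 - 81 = -59111 /735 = -80.42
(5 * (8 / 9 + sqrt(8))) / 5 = 8 / 9 + 2 * sqrt(2) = 3.72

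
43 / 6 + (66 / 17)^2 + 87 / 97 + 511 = 89840647 / 168198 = 534.14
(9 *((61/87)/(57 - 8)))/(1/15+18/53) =145485/458983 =0.32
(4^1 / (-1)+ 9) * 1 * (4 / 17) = 20 / 17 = 1.18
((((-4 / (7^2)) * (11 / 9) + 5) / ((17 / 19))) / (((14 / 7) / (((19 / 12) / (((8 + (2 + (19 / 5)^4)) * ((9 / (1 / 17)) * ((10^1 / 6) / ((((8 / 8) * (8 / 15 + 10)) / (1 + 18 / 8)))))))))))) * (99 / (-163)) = -16948128725 / 110648908218303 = -0.00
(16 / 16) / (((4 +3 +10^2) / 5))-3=-316 / 107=-2.95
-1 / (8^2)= -1 / 64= -0.02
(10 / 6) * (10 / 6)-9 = -56 / 9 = -6.22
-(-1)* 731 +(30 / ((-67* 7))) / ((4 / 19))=685393 / 938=730.70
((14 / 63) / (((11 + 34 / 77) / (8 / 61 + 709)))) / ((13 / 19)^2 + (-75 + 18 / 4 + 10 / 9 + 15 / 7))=-33667615212 / 163236084119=-0.21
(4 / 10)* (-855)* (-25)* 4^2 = 136800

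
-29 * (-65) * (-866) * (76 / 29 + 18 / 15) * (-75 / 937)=467769900 / 937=499220.81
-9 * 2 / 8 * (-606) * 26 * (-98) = -3474198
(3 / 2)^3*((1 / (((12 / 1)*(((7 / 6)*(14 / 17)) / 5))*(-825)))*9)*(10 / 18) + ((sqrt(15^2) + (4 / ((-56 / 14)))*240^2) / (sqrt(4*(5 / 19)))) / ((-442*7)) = -153 / 17248 + 11517*sqrt(95) / 6188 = 18.13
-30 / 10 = -3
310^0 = 1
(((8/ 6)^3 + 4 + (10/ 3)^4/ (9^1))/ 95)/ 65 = 14644/ 4501575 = 0.00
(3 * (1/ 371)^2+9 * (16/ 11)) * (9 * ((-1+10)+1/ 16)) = 25865539785/ 24224816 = 1067.73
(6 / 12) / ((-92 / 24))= -3 / 23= -0.13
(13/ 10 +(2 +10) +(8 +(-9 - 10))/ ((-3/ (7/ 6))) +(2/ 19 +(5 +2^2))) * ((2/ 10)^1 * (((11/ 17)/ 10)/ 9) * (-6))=-14762/ 64125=-0.23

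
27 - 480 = -453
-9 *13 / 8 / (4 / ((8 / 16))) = -117 / 64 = -1.83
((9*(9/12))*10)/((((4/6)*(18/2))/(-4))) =-45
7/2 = 3.50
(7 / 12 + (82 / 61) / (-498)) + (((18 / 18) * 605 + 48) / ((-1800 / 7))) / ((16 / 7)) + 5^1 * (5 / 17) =0.94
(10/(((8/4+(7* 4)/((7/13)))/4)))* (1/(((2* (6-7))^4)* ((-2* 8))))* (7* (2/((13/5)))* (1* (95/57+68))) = -36575/33696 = -1.09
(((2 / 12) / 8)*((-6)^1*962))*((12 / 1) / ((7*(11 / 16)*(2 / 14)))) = -23088 / 11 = -2098.91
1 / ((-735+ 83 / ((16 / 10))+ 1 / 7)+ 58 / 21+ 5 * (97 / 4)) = -168 / 93907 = -0.00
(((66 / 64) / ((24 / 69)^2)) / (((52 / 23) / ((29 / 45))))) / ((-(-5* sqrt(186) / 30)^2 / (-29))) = 112556917 / 8253440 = 13.64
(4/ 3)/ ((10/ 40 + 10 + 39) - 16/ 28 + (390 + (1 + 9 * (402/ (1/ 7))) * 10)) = 112/ 21311529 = 0.00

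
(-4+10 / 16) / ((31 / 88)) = -297 / 31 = -9.58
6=6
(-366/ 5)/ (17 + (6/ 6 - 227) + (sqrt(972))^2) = -366/ 3815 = -0.10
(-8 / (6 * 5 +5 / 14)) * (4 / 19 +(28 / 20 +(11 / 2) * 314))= -18392416 / 40375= -455.54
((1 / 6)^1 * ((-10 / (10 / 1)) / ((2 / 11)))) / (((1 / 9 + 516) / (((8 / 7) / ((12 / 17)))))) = -187 / 65030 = -0.00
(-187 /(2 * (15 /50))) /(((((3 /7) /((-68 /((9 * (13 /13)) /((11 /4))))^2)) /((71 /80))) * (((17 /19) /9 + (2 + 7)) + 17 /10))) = -308748469645 /11966616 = -25800.82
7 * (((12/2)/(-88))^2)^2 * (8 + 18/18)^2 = 45927/3748096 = 0.01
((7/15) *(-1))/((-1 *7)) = 1/15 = 0.07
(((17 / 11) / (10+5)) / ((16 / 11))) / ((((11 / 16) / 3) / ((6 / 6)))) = 17 / 55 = 0.31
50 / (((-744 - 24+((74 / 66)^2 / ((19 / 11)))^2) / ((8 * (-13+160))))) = -208043866800 / 2715433487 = -76.62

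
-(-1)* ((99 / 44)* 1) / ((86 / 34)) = 153 / 172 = 0.89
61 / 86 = 0.71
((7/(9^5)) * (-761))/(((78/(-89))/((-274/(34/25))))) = -1623802775/78298974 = -20.74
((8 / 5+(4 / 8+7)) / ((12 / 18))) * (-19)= -5187 / 20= -259.35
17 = 17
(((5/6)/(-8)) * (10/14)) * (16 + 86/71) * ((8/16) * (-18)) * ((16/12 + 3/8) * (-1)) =-626275/31808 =-19.69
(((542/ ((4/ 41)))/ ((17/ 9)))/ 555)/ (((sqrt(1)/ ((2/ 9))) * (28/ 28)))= 11111/ 9435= 1.18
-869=-869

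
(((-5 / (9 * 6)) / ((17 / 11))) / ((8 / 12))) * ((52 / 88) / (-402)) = 65 / 492048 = 0.00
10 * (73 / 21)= 730 / 21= 34.76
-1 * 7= -7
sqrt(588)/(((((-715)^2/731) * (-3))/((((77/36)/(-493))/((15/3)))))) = 2107 * sqrt(3)/363899250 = 0.00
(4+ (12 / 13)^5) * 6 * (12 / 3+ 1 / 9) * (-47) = -6030865912 / 1113879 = -5414.29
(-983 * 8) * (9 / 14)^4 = -6449463 / 4802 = -1343.08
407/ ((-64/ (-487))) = 198209/ 64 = 3097.02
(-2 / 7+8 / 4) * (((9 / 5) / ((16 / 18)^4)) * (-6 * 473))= -251371593 / 17920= -14027.43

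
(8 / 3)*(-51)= -136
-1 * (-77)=77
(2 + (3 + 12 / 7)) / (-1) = -47 / 7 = -6.71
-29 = -29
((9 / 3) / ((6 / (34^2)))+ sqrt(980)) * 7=98 * sqrt(5)+ 4046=4265.13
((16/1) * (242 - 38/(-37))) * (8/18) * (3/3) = 575488/333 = 1728.19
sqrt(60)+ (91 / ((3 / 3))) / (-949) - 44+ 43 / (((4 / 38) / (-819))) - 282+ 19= -48890815 / 146+ 2*sqrt(15)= -334860.85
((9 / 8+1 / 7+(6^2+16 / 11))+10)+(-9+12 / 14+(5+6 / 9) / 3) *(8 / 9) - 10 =1654717 / 49896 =33.16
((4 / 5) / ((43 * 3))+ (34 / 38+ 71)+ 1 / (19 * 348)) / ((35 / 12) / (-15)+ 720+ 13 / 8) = 613278906 / 6153427495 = 0.10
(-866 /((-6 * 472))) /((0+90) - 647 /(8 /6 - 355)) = 459413 /137962296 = 0.00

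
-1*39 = -39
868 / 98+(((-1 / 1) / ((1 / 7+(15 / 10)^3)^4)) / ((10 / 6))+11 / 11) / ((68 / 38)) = 16872357715701 / 1792304792390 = 9.41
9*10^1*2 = 180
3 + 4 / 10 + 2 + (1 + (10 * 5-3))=53.40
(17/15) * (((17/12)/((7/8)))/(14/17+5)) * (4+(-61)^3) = -743425334/10395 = -71517.59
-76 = -76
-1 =-1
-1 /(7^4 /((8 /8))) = -1 /2401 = -0.00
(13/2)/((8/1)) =13/16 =0.81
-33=-33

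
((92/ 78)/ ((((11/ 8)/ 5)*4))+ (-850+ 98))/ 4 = -80537/ 429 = -187.73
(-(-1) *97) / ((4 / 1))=97 / 4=24.25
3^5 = 243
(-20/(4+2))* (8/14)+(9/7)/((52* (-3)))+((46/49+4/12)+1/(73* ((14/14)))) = -116661/186004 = -0.63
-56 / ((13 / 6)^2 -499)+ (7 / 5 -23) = -382356 / 17795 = -21.49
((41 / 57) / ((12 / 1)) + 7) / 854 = 4829 / 584136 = 0.01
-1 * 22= -22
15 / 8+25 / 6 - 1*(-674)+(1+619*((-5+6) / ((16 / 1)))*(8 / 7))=121843 / 168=725.26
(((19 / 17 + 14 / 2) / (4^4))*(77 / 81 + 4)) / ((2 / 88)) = 101453 / 14688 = 6.91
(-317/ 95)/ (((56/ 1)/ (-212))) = 16801/ 1330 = 12.63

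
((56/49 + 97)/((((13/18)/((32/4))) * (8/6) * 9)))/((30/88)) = 120912/455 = 265.74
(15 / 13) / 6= 5 / 26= 0.19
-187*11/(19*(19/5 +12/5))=-10285/589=-17.46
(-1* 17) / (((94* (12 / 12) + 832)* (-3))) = 17 / 2778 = 0.01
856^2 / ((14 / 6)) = 2198208 / 7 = 314029.71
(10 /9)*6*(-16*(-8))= 2560 /3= 853.33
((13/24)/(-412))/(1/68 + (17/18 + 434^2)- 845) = -663/94560030856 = -0.00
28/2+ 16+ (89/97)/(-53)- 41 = -56640/5141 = -11.02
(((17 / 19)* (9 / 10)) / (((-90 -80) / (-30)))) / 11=27 / 2090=0.01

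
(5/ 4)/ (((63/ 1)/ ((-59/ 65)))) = -59/ 3276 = -0.02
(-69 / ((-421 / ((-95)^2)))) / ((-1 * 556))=-622725 / 234076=-2.66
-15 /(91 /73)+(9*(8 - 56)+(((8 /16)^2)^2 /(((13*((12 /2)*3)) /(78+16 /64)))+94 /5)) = -222879157 /524160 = -425.21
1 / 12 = 0.08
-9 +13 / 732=-6575 / 732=-8.98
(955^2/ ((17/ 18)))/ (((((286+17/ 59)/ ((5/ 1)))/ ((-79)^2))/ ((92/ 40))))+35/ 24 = 1668378279553945/ 6891528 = 242091199.45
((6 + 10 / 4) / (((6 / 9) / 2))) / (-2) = -51 / 4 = -12.75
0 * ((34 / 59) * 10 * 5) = 0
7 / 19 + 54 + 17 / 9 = 9620 / 171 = 56.26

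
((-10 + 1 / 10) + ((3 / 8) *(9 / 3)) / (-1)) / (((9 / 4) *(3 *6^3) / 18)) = -49 / 360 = -0.14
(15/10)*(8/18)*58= 116/3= 38.67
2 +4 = 6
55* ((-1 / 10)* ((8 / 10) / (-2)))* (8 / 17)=88 / 85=1.04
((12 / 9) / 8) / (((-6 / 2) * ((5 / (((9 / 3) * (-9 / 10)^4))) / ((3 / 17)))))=-6561 / 1700000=-0.00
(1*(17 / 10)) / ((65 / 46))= 391 / 325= 1.20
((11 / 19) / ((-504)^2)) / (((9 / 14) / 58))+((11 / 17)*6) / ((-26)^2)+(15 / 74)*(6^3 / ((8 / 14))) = 12636347416955 / 164906016912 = 76.63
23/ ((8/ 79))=1817/ 8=227.12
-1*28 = -28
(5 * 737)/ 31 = 3685/ 31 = 118.87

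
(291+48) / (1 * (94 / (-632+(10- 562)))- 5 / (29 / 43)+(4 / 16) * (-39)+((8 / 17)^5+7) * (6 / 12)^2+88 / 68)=-8263499586864 / 345977315987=-23.88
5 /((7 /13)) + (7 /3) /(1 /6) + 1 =170 /7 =24.29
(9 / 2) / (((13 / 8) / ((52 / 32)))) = 9 / 2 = 4.50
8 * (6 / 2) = 24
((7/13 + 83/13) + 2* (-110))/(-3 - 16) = 2770/247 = 11.21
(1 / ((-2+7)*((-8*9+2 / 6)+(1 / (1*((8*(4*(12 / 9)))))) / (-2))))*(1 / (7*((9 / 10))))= -512 / 1156029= -0.00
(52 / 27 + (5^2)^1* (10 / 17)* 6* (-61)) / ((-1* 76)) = 617404 / 8721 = 70.80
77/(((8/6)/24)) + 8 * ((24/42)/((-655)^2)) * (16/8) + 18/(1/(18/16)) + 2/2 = 16904872331/12012700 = 1407.25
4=4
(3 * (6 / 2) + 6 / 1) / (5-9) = -15 / 4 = -3.75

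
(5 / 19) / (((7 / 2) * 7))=10 / 931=0.01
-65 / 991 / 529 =-65 / 524239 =-0.00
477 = 477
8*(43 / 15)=344 / 15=22.93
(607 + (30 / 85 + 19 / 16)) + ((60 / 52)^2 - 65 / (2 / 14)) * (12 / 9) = 503201 / 137904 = 3.65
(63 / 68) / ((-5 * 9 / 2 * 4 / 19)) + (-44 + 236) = 130427 / 680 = 191.80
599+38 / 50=14994 / 25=599.76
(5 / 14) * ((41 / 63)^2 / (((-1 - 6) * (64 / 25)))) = -210125 / 24893568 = -0.01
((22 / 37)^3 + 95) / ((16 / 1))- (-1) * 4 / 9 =46645939 / 7294032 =6.40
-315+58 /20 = -3121 /10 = -312.10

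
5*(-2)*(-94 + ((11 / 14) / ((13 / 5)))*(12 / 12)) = 85265 / 91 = 936.98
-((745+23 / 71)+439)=-84087 / 71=-1184.32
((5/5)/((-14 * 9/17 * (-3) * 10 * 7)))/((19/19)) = 17/26460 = 0.00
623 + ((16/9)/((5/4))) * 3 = 9409/15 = 627.27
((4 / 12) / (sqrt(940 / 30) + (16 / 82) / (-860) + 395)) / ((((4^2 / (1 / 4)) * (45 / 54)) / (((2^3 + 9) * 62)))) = 9705174423669 / 581824946186192 - 8190025315 * sqrt(282) / 581824946186192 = 0.02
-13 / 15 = -0.87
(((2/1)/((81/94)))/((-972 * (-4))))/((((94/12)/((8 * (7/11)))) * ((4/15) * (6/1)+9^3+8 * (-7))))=140/243432783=0.00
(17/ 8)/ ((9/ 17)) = 289/ 72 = 4.01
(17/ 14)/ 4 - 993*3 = -166807/ 56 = -2978.70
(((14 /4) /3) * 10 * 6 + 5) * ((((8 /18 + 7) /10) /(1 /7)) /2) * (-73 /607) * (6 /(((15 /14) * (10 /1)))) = -239659 /18210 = -13.16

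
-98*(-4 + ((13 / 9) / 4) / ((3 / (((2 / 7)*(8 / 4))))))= 385.26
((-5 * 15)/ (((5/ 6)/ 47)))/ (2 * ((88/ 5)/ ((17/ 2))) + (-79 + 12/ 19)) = 2277150/ 39959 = 56.99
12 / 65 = 0.18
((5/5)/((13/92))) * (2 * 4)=736/13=56.62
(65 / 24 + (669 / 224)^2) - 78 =-9990821 / 150528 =-66.37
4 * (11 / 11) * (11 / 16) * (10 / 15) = 11 / 6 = 1.83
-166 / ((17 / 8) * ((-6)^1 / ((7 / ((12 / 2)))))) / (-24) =-581 / 918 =-0.63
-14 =-14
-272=-272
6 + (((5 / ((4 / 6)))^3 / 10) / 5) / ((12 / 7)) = 699 / 64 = 10.92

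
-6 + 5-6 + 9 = 2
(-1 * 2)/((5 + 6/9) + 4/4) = -0.30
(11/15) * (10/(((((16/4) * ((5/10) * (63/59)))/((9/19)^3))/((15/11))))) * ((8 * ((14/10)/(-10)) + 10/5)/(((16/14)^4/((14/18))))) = 0.20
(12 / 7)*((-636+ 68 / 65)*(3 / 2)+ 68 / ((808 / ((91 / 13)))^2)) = -4330423707 / 2652260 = -1632.73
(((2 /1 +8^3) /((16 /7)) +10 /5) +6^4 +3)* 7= 85449 /8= 10681.12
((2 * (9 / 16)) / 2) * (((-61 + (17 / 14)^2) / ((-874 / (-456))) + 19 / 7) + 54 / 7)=-13077 / 1127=-11.60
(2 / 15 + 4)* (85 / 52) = 527 / 78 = 6.76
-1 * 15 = -15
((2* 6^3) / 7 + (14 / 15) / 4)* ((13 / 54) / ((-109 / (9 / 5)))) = -169117 / 686700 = -0.25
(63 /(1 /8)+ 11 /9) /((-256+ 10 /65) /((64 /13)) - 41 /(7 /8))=-1018528 /199233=-5.11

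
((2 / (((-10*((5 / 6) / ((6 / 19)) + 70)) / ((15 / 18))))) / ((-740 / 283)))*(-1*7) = -5943 / 967550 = -0.01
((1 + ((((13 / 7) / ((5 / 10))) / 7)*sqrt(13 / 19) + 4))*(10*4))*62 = 64480*sqrt(247) / 931 + 12400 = 13488.49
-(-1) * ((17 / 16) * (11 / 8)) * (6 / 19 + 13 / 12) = 59653 / 29184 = 2.04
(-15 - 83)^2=9604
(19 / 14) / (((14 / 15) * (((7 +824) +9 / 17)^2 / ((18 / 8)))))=4335 / 916163584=0.00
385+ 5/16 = 6165/16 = 385.31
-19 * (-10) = 190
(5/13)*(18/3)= 30/13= 2.31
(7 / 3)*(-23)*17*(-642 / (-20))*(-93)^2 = -253293749.10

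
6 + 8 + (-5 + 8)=17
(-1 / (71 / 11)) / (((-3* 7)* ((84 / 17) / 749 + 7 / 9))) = 60027 / 6381977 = 0.01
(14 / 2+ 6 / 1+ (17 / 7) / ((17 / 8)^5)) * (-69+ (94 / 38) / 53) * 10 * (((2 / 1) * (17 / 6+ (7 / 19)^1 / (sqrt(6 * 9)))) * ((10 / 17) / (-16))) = 368067650725 * sqrt(6) / 27166123981+ 1104202952175 / 588739529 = 1908.72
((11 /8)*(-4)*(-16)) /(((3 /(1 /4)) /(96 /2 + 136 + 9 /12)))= 8129 /6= 1354.83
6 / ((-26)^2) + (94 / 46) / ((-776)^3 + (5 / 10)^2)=128971583363 / 14530805551522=0.01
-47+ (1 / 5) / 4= -939 / 20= -46.95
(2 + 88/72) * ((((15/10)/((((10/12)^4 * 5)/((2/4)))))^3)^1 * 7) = 20713444416/30517578125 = 0.68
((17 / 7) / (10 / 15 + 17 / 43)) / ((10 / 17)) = 37281 / 9590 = 3.89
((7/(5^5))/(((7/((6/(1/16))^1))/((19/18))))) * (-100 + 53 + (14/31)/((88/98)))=-4820072/3196875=-1.51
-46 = -46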